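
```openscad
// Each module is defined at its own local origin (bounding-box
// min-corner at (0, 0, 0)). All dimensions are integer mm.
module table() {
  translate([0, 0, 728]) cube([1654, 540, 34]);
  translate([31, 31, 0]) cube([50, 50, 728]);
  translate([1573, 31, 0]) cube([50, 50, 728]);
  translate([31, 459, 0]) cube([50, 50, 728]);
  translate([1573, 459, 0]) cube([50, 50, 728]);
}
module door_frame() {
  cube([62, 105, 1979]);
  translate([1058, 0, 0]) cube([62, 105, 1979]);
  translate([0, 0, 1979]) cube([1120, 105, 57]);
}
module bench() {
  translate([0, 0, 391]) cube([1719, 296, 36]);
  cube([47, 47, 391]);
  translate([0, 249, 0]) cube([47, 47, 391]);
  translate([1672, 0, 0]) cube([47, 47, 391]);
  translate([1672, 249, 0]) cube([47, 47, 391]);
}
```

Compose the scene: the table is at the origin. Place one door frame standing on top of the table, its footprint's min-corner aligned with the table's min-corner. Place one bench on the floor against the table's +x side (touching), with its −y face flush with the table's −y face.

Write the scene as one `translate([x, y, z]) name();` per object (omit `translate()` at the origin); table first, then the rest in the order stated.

table();
translate([0, 0, 762]) door_frame();
translate([1654, 0, 0]) bench();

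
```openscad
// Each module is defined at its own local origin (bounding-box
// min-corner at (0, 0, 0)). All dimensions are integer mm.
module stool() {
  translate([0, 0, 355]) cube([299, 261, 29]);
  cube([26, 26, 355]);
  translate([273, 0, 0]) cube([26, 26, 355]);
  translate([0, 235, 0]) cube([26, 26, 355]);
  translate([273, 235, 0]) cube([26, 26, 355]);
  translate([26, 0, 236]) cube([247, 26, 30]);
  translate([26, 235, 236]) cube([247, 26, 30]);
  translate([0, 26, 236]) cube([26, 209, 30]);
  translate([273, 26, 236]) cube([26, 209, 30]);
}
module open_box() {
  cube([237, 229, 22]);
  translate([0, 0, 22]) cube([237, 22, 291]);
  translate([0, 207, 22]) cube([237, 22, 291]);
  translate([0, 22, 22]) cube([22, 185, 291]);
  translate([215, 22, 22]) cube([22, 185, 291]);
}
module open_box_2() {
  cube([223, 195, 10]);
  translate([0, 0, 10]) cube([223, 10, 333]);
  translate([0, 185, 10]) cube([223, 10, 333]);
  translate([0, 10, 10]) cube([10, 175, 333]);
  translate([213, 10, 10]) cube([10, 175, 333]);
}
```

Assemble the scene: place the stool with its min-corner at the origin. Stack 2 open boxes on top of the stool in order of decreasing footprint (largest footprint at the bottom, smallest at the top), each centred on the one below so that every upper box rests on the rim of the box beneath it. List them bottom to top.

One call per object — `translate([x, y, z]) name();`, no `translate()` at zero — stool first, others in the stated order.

stool();
translate([31, 16, 384]) open_box();
translate([38, 33, 697]) open_box_2();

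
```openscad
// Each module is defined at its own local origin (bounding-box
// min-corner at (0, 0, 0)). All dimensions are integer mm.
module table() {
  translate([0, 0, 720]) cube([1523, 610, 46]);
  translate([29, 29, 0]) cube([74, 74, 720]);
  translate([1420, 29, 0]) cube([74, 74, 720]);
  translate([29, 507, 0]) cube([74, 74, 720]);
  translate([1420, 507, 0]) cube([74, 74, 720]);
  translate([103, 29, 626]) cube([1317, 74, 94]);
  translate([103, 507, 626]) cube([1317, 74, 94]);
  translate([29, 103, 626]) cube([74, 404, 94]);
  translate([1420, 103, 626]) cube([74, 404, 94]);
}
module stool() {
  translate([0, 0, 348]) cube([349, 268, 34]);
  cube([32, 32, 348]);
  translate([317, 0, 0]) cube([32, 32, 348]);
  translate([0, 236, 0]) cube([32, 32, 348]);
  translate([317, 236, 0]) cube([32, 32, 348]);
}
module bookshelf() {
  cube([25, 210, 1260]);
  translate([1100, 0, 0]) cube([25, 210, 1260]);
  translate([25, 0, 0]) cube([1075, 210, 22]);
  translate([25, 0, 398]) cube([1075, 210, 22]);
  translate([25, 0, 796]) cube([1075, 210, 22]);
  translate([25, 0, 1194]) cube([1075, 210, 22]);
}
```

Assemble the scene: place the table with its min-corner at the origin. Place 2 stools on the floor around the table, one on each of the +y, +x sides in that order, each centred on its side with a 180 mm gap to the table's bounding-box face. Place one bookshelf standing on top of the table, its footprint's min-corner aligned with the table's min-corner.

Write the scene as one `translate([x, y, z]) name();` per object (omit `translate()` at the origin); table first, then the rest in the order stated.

table();
translate([587, 790, 0]) stool();
translate([1703, 171, 0]) stool();
translate([0, 0, 766]) bookshelf();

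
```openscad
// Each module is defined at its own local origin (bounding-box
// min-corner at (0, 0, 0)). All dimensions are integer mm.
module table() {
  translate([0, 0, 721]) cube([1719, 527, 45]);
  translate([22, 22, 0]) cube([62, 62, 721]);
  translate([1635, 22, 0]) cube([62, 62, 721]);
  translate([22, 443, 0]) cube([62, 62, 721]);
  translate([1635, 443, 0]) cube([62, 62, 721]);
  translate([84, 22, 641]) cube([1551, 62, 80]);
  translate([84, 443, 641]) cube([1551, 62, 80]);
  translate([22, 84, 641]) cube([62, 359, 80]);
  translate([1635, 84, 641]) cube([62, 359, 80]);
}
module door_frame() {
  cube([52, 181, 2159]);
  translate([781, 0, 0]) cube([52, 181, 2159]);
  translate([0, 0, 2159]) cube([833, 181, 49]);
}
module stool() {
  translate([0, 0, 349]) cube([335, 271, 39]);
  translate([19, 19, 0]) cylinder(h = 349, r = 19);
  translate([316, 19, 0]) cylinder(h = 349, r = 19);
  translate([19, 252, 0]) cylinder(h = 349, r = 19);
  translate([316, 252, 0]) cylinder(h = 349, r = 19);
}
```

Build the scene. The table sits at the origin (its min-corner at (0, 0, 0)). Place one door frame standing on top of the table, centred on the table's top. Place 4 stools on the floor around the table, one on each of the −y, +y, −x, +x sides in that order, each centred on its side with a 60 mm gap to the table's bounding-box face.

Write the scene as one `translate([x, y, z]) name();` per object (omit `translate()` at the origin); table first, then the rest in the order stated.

table();
translate([443, 173, 766]) door_frame();
translate([692, -331, 0]) stool();
translate([692, 587, 0]) stool();
translate([-395, 128, 0]) stool();
translate([1779, 128, 0]) stool();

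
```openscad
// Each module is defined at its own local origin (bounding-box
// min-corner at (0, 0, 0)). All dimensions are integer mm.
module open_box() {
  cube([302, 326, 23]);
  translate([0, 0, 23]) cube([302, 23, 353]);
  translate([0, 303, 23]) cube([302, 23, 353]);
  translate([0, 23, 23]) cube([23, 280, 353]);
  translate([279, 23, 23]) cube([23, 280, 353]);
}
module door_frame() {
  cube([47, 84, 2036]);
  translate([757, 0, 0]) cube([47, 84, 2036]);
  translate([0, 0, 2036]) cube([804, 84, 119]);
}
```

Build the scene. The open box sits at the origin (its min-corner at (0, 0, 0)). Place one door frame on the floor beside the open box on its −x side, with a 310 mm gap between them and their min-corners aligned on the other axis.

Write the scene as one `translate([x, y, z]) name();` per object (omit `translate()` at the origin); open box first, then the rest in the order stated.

open_box();
translate([-1114, 0, 0]) door_frame();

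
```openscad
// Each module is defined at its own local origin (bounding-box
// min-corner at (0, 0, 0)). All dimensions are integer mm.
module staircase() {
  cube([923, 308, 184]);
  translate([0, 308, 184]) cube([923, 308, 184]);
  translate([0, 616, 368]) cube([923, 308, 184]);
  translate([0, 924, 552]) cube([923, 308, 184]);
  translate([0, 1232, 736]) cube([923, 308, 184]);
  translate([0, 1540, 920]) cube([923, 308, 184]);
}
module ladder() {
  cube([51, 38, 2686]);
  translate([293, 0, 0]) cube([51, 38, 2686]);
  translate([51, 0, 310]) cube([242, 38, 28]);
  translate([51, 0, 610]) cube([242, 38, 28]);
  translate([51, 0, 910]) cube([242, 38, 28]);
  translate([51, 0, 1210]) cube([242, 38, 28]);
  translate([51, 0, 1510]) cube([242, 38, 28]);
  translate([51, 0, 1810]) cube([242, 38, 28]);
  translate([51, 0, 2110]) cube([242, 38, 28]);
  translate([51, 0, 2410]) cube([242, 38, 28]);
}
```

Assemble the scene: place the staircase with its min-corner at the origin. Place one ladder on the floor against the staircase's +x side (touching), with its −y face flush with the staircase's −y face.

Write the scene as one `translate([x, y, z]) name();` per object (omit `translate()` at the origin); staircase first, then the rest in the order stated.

staircase();
translate([923, 0, 0]) ladder();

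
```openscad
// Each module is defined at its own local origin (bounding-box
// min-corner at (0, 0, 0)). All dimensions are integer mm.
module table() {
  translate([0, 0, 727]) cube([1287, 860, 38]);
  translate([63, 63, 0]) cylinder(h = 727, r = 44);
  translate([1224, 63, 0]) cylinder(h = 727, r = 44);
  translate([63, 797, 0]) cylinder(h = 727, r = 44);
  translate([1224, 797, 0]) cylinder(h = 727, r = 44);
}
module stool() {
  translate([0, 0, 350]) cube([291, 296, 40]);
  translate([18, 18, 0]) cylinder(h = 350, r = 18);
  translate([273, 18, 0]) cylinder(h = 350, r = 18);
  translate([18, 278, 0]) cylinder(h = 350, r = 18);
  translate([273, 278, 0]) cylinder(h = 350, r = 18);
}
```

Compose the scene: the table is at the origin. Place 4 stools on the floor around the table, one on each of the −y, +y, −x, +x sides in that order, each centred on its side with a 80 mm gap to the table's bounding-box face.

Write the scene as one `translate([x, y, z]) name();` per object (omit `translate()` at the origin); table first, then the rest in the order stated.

table();
translate([498, -376, 0]) stool();
translate([498, 940, 0]) stool();
translate([-371, 282, 0]) stool();
translate([1367, 282, 0]) stool();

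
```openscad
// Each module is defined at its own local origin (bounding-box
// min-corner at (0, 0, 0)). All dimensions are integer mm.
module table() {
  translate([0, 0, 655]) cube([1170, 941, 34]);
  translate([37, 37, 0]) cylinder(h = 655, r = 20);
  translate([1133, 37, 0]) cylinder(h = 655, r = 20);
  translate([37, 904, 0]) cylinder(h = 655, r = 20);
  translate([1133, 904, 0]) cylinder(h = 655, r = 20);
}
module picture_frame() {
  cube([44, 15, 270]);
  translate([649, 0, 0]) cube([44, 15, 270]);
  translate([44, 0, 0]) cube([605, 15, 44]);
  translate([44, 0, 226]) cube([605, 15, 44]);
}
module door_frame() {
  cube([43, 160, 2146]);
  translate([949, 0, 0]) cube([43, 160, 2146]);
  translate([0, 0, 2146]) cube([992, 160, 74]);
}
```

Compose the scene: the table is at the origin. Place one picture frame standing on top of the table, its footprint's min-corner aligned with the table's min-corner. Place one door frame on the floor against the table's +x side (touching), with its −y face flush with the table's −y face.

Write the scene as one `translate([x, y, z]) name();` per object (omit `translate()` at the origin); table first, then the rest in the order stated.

table();
translate([0, 0, 689]) picture_frame();
translate([1170, 0, 0]) door_frame();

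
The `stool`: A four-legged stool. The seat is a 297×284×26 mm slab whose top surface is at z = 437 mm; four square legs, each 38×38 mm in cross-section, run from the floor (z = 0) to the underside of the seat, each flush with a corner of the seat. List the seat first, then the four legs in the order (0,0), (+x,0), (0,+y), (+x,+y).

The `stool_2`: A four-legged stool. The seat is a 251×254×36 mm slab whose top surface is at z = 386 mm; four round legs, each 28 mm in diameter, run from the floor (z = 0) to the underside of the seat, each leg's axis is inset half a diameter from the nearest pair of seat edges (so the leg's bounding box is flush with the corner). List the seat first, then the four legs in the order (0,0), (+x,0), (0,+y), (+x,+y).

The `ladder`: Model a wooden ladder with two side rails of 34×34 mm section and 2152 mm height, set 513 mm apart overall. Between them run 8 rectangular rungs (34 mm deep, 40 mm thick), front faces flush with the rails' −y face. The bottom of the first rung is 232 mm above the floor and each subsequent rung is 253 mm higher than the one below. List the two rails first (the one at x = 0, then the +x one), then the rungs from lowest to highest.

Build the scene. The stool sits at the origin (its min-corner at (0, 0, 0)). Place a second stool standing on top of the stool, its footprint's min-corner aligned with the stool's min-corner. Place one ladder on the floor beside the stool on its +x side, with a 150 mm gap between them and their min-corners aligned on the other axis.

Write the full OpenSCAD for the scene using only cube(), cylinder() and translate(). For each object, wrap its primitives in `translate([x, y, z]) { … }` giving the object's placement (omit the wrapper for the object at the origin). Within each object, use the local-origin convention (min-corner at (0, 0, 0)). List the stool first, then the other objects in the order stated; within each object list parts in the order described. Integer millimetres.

translate([0, 0, 411]) cube([297, 284, 26]);
cube([38, 38, 411]);
translate([259, 0, 0]) cube([38, 38, 411]);
translate([0, 246, 0]) cube([38, 38, 411]);
translate([259, 246, 0]) cube([38, 38, 411]);
translate([0, 0, 437]) {
  translate([0, 0, 350]) cube([251, 254, 36]);
  translate([14, 14, 0]) cylinder(h = 350, r = 14);
  translate([237, 14, 0]) cylinder(h = 350, r = 14);
  translate([14, 240, 0]) cylinder(h = 350, r = 14);
  translate([237, 240, 0]) cylinder(h = 350, r = 14);
}
translate([447, 0, 0]) {
  cube([34, 34, 2152]);
  translate([479, 0, 0]) cube([34, 34, 2152]);
  translate([34, 0, 232]) cube([445, 34, 40]);
  translate([34, 0, 485]) cube([445, 34, 40]);
  translate([34, 0, 738]) cube([445, 34, 40]);
  translate([34, 0, 991]) cube([445, 34, 40]);
  translate([34, 0, 1244]) cube([445, 34, 40]);
  translate([34, 0, 1497]) cube([445, 34, 40]);
  translate([34, 0, 1750]) cube([445, 34, 40]);
  translate([34, 0, 2003]) cube([445, 34, 40]);
}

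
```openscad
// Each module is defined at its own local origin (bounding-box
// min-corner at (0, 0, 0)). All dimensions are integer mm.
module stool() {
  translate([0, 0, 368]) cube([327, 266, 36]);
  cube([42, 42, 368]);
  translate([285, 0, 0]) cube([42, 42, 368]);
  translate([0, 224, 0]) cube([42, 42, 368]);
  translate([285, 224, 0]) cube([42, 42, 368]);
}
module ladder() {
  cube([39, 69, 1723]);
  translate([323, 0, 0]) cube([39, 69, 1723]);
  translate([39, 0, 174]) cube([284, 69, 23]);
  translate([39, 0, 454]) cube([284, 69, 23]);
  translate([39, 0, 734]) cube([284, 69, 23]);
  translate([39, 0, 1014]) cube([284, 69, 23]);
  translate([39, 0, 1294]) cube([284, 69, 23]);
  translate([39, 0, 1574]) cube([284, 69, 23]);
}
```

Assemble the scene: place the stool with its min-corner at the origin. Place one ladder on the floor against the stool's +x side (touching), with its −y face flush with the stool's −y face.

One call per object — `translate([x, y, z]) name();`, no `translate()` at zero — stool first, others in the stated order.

stool();
translate([327, 0, 0]) ladder();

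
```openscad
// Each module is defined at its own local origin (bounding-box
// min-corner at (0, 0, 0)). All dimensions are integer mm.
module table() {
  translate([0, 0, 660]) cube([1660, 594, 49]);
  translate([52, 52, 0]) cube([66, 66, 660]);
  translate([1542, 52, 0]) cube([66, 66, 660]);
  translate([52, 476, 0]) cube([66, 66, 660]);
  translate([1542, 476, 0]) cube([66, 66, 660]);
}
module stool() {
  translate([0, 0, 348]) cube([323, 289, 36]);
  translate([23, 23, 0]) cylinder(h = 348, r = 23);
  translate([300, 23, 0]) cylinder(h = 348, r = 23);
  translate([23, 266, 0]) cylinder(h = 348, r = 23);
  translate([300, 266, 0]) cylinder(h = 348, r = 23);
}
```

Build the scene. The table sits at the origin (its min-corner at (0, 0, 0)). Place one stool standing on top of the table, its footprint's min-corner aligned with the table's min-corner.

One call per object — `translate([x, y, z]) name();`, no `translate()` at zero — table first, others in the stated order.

table();
translate([0, 0, 709]) stool();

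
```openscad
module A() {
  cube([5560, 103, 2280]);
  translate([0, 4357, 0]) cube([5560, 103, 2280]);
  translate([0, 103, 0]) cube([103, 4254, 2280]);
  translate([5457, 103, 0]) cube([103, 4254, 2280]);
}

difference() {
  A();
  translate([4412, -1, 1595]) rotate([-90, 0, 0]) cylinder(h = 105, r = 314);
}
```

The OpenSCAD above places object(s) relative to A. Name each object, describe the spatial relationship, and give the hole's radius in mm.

The subtracted cylinder has r = 314 mm.

A is a house frame. The house frame has a circular hole through its front wall. The hole's radius is 314 mm.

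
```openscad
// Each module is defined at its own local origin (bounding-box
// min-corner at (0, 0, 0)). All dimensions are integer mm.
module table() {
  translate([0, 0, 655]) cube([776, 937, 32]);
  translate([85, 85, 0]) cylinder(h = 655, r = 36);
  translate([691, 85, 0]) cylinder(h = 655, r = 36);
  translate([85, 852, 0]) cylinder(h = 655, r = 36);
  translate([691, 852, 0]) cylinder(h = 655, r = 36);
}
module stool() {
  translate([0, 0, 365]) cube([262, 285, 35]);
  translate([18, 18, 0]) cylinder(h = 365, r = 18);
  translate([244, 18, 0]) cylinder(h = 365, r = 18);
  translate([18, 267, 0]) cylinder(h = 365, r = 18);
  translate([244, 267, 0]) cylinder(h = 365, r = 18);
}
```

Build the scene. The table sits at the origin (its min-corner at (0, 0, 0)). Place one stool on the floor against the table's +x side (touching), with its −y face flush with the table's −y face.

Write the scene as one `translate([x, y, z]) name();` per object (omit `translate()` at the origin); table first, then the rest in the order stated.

table();
translate([776, 0, 0]) stool();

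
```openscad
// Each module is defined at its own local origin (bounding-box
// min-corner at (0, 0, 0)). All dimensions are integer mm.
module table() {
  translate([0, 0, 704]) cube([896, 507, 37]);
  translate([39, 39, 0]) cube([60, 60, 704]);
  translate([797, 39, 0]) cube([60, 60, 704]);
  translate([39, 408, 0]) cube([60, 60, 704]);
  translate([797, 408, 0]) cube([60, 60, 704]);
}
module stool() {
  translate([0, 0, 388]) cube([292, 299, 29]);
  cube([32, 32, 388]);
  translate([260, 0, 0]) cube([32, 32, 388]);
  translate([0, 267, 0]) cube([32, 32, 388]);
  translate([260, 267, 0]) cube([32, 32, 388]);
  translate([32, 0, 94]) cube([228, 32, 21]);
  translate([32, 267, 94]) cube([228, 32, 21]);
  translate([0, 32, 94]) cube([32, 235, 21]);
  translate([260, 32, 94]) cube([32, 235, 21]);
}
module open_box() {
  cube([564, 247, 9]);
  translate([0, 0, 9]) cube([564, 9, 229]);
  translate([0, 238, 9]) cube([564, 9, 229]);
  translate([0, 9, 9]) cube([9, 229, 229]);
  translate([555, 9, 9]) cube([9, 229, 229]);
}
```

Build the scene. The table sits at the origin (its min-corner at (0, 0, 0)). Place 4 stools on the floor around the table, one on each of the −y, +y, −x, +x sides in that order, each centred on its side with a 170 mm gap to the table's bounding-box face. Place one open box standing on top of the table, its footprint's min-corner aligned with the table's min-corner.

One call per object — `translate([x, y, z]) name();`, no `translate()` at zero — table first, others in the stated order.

table();
translate([302, -469, 0]) stool();
translate([302, 677, 0]) stool();
translate([-462, 104, 0]) stool();
translate([1066, 104, 0]) stool();
translate([0, 0, 741]) open_box();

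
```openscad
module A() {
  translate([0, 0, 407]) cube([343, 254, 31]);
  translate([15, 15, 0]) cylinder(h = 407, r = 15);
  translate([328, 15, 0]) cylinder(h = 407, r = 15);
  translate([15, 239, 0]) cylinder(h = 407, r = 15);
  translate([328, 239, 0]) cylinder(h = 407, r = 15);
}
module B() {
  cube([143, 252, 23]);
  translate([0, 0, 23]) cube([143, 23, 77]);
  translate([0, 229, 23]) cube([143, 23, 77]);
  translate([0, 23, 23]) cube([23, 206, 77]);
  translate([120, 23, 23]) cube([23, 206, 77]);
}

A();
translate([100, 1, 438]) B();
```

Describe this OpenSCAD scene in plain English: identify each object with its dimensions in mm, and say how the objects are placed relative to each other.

A is a four-legged stool. The seat is 343×254 mm, 31 mm thick, top at z = 438 mm. It stands on four round legs, each 30 mm in diameter, from z = 0 to the seat underside, each leg's axis is inset half a diameter from the nearest pair of seat edges (so the leg's bounding box is flush with the corner).

B is an open-topped rectangular box: outside dimensions 143×252×100 mm, with a uniform wall and base thickness of 23 mm. The base is a full 143×252 slab on the floor; four walls sit on top of the base. The front and back walls (the −y and +y sides) span the full width; the two side walls fit between them.

The open box is on top of the stool, centred.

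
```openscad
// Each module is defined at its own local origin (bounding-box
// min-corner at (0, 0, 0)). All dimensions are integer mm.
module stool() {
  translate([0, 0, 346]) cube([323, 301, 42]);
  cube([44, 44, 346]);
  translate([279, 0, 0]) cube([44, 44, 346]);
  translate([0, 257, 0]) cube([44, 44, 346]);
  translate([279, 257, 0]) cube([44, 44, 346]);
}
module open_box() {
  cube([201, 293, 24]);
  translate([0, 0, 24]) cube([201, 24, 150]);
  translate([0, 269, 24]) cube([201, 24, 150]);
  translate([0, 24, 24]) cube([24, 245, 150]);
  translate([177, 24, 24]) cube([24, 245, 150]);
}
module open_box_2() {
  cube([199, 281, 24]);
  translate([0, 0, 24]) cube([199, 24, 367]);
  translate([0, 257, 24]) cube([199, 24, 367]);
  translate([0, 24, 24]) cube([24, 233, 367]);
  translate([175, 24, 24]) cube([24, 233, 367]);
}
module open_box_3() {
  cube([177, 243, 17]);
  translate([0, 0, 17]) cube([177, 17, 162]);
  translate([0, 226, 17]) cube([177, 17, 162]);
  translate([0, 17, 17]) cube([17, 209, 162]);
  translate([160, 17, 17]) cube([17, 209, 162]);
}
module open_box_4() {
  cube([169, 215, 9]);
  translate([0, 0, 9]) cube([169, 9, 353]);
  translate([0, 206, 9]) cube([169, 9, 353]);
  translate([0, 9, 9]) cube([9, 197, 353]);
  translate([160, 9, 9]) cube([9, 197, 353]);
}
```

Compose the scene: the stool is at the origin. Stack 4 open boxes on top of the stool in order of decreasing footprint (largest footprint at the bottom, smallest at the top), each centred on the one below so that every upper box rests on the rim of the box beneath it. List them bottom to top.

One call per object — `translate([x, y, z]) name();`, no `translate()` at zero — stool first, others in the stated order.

stool();
translate([61, 4, 388]) open_box();
translate([62, 10, 562]) open_box_2();
translate([73, 29, 953]) open_box_3();
translate([77, 43, 1132]) open_box_4();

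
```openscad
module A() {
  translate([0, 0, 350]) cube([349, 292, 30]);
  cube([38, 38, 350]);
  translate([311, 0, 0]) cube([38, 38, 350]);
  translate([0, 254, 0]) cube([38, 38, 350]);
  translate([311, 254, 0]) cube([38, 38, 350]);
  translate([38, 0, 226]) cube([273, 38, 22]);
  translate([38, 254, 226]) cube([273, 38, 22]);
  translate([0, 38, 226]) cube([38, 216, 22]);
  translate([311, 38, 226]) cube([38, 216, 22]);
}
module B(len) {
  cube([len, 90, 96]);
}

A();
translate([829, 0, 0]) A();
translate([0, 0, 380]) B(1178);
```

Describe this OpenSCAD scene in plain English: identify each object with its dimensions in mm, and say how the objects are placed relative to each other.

A is a simple wooden stool: a rectangular seat 349 mm (x) by 292 mm (y), 30 mm thick, top face at z = 380 mm, on four square legs, each 38×38 mm in cross-section. The legs rest on z = 0, each flush with a corner of the seat. Four stretchers, 38 mm wide and 22 mm tall, connect adjacent legs with their undersides at z = 226 mm, each running between the inner faces of the legs it joins and aligned with the legs' outer faces on the other axis.

B is a rectangular beam 1178 mm long (x), 90 mm deep (y), 96 mm thick (z).

The beam spans the tops of two stools placed 480 mm apart, resting at z = 380 mm.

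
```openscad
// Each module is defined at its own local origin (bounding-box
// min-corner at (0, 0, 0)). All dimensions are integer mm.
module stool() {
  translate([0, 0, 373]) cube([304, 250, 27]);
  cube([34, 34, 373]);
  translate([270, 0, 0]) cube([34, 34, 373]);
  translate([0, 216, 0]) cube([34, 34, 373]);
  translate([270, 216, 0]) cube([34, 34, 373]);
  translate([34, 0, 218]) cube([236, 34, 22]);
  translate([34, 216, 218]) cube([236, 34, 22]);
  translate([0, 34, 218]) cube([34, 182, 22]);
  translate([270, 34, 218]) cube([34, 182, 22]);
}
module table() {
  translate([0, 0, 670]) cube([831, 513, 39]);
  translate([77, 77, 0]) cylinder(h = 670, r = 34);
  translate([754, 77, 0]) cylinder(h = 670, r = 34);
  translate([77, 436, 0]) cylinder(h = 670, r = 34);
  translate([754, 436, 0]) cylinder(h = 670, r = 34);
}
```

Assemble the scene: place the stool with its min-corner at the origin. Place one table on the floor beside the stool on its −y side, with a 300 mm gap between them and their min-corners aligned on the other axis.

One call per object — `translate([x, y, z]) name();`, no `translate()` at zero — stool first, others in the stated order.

stool();
translate([0, -813, 0]) table();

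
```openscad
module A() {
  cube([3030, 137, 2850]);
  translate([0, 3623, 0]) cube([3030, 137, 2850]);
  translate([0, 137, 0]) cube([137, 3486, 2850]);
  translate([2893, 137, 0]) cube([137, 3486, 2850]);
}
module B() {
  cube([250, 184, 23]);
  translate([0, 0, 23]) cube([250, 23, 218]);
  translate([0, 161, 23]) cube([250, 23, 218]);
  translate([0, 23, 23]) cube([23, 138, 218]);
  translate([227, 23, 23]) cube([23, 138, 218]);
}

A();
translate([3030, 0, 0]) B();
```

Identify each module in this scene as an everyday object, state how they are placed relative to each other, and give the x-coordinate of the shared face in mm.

A is a house frame. B is an open box. The open box is against the house frame's +x side, with their −y faces flush. The x-coordinate of the shared face is 3030 mm.

The house frame's +x face and the open box's −x face are both at x = 3030 mm.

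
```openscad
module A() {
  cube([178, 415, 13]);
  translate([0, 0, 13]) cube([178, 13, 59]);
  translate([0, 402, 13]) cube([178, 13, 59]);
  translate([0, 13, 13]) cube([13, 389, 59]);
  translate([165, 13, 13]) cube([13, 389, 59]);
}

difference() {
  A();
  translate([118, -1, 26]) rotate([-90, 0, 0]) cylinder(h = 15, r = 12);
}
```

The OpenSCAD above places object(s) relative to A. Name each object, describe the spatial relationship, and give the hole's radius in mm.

A is an open box. The open box has a circular hole through its front wall. The hole's radius is 12 mm.

The subtracted cylinder has r = 12 mm.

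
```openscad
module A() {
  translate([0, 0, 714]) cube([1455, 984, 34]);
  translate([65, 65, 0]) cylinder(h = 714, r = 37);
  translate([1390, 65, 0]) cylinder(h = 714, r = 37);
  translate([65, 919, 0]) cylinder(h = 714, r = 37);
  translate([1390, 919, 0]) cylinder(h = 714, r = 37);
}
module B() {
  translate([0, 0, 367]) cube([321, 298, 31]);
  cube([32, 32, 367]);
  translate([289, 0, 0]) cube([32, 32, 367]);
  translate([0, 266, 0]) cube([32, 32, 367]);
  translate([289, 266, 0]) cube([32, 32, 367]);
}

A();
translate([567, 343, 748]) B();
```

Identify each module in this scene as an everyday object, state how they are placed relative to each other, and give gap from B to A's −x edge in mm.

A is a table. B is a stool. The stool is on top of the table, centred. The gap from the stool to the table's −x edge is 567 mm.

The stool's min-x is at 567; the table's min-x is 0; gap = 567 mm.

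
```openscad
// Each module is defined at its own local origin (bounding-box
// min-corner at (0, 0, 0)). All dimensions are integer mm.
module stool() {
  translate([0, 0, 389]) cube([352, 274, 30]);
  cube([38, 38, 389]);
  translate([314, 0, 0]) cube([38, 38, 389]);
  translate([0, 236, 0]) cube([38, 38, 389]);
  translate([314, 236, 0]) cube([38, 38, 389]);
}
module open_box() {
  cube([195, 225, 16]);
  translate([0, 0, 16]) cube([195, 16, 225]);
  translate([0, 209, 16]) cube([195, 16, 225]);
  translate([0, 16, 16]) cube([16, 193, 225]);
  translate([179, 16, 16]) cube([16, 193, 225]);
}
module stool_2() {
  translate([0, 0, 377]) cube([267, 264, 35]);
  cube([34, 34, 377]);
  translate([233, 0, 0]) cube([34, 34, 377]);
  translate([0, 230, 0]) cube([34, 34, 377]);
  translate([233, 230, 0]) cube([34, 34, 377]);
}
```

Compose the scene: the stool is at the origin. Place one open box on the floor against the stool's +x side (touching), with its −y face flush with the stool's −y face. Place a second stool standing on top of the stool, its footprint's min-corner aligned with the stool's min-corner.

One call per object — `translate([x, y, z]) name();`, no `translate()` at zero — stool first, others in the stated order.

stool();
translate([352, 0, 0]) open_box();
translate([0, 0, 419]) stool_2();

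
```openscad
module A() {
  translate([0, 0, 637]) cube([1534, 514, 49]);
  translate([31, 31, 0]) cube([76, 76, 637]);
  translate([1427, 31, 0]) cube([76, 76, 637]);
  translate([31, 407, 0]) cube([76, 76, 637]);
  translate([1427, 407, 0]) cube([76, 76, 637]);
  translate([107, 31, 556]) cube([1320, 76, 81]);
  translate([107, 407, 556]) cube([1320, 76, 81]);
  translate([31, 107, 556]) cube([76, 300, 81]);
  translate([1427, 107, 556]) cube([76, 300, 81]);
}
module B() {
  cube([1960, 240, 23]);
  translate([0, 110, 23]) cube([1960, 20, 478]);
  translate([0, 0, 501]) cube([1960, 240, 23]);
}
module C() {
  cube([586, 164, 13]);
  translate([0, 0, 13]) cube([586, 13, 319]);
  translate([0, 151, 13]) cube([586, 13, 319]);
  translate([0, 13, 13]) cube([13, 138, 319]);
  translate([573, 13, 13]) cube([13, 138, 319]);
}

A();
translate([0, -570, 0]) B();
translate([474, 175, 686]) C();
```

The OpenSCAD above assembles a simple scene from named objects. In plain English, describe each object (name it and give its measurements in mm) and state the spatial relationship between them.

A is a rectangular dining table. The top is 1534×514×49 mm with its upper surface at z = 686 mm. It stands on four 76×76 mm square legs, each inset 31 mm from the nearest pair of top edges, running from the floor to the underside of the top. Four apron rails, 76 mm thick and 81 mm tall, run between adjacent legs with their top edges flush with the underside of the top and their outer faces flush with the legs' outer faces.

B is an I-beam lying along x, 1960 mm long. Overall section height 524 mm. Two flanges 240 mm wide (y) and 23 mm thick, one on the floor and one at the top; a web 20 mm thick runs between them, centred on the flange width.

C is an open storage box with external size 586×164×332 mm and wall thickness 13 mm (the base is also 13 mm thick). The base covers the whole footprint; the four walls stand on the base, with the y-facing walls full-width and the x-facing walls fitting between their inner faces.

The I-beam is on the floor beside the table on its −y side. The open box is on top of the table, centred.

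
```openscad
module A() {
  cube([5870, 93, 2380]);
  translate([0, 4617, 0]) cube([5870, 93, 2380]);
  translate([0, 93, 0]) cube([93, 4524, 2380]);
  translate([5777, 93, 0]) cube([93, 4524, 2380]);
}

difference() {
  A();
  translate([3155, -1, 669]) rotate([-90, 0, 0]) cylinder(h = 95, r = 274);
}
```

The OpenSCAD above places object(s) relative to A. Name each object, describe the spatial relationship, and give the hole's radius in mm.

The subtracted cylinder has r = 274 mm.

A is a house frame. The house frame has a circular hole through its front wall. The hole's radius is 274 mm.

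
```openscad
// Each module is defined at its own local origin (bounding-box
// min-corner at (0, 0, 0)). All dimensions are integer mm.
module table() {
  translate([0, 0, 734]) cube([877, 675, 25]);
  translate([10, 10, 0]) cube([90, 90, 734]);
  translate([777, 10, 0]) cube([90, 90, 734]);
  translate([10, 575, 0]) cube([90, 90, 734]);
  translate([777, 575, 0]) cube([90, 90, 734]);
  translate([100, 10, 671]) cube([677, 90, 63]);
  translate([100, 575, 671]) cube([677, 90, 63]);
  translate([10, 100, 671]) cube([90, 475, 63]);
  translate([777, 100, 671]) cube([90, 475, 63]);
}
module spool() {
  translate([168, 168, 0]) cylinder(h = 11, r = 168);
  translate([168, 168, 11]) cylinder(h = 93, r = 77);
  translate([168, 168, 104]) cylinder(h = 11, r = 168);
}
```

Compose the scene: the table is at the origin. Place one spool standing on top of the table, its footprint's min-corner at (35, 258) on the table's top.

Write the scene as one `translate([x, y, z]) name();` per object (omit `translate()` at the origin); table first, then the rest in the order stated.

table();
translate([35, 258, 759]) spool();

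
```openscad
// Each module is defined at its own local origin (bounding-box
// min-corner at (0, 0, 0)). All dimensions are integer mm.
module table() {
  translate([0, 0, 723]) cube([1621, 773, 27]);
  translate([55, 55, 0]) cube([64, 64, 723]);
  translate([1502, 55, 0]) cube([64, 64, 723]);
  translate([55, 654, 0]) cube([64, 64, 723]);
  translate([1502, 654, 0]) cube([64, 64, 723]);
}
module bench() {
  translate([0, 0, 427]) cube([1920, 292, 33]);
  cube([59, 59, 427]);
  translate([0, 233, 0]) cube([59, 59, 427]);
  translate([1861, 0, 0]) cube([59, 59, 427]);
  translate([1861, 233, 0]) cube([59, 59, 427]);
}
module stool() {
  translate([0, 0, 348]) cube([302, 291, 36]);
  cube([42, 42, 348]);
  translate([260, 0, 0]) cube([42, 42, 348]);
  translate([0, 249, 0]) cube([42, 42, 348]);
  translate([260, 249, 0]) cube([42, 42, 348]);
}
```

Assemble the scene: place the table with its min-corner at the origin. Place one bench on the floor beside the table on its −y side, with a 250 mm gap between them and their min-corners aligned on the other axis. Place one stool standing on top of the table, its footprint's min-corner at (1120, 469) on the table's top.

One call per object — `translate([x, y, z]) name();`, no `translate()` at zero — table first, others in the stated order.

table();
translate([0, -542, 0]) bench();
translate([1120, 469, 750]) stool();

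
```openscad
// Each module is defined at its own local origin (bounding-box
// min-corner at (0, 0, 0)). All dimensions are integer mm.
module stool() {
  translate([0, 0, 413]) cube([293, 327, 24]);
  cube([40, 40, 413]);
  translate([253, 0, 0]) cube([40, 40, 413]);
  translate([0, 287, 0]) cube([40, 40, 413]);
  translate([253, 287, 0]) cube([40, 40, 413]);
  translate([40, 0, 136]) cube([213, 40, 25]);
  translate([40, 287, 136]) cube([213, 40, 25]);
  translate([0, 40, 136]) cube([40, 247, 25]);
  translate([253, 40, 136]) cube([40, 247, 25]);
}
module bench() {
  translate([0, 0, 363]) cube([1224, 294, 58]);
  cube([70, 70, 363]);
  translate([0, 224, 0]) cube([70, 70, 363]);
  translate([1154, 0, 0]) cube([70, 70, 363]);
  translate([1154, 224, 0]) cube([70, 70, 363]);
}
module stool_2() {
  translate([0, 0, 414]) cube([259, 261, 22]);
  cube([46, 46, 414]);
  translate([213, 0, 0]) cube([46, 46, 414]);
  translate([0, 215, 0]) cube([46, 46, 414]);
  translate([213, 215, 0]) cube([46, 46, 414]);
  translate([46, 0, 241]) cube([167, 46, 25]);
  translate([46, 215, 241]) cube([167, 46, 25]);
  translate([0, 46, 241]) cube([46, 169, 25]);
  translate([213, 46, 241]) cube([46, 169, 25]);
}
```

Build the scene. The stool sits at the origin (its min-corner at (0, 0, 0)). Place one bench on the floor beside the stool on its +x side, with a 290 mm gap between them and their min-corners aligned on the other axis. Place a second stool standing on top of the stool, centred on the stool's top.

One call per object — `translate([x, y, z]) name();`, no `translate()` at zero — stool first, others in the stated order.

stool();
translate([583, 0, 0]) bench();
translate([17, 33, 437]) stool_2();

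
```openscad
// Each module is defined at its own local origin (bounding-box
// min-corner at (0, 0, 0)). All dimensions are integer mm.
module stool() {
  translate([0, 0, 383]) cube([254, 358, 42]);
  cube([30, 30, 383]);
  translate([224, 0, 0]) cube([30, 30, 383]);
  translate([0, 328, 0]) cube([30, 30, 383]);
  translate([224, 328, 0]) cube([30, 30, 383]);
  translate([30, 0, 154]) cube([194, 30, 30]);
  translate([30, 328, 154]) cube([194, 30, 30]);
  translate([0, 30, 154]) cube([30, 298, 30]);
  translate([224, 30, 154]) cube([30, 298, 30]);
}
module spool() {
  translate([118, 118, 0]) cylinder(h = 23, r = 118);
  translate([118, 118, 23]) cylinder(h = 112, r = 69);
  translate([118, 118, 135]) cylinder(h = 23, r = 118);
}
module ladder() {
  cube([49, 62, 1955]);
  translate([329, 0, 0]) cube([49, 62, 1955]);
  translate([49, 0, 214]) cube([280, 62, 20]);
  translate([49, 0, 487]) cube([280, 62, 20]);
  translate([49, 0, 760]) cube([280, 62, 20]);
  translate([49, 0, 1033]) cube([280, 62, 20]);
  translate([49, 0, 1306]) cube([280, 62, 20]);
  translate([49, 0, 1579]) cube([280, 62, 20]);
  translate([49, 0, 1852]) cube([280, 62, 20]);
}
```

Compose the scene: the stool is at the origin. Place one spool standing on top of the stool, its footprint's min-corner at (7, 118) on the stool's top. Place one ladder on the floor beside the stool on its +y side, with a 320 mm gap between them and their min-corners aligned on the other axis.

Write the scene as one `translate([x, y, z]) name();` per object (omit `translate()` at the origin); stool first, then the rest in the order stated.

stool();
translate([7, 118, 425]) spool();
translate([0, 678, 0]) ladder();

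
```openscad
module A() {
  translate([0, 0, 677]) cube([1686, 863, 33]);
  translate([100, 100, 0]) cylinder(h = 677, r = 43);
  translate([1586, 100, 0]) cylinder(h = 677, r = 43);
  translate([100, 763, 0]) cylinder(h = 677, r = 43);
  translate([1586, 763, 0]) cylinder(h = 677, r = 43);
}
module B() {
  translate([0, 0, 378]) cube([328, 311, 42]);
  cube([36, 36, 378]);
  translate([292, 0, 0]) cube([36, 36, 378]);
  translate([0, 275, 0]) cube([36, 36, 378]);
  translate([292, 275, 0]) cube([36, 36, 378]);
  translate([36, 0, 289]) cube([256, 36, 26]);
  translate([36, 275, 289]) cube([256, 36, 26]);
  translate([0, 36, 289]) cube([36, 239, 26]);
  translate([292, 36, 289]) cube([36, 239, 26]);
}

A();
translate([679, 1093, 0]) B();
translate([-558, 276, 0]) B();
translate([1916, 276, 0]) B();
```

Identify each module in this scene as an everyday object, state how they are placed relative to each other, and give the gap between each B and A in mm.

Each stool's nearest face is 230 mm from the table's bounding box.

A is a table. B is a stool. Three stools sit around the table at the +y, −x, +x sides. The gap between each stool and the table is 230 mm.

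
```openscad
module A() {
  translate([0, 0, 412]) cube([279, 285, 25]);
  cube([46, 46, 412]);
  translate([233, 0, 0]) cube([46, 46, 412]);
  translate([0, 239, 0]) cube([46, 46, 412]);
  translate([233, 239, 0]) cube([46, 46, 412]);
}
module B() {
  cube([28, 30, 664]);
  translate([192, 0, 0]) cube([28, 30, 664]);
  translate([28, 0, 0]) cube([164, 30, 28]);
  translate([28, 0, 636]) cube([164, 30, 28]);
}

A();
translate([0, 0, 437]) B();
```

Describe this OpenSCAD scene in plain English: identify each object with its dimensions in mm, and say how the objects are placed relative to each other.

A is a simple wooden stool: a rectangular seat 279 mm (x) by 285 mm (y), 25 mm thick, top face at z = 437 mm, on four square legs, each 46×46 mm in cross-section. The legs rest on z = 0, each flush with a corner of the seat.

B is a picture frame with a 164×608 mm rectangular opening (x by z) and a uniform 28 mm border on every side. Frame depth is 30 mm along y. It is built from two vertical stiles running the full outside height and two horizontal rails spanning the gap between the stiles.

The picture frame is on top of the stool.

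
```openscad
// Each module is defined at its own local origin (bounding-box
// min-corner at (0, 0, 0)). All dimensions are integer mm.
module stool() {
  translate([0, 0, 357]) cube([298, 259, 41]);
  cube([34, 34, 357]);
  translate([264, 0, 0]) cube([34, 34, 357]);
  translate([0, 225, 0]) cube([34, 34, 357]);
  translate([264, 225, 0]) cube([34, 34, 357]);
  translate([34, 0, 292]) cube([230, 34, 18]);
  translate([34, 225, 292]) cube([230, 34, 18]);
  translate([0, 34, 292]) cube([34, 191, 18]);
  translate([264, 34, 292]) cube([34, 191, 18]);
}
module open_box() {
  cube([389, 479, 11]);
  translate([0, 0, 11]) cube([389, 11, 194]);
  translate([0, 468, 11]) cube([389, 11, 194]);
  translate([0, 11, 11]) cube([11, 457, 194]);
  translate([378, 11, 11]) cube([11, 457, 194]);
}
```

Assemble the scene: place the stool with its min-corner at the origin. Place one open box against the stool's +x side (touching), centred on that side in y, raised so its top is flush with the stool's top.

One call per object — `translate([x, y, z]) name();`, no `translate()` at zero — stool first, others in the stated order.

stool();
translate([298, -110, 193]) open_box();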